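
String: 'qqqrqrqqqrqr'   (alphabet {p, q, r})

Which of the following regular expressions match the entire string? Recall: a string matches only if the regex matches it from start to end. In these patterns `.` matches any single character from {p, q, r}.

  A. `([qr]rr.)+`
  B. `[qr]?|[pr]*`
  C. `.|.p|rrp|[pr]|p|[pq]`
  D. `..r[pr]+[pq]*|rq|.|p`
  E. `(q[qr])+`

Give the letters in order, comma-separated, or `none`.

A → no match
B → no match
C → no match
D → no match
E → match

E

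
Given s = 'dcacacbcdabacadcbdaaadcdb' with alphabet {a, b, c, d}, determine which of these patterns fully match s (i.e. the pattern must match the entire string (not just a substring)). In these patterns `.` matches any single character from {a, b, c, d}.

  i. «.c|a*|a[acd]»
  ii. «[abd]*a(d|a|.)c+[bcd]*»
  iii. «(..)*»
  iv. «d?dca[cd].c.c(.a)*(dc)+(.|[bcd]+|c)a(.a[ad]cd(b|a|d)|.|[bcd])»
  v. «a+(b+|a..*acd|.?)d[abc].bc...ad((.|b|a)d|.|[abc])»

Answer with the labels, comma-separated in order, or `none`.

iv

i → no match
ii → no match
iii → no match
iv → match
v → no match — must start with 'a'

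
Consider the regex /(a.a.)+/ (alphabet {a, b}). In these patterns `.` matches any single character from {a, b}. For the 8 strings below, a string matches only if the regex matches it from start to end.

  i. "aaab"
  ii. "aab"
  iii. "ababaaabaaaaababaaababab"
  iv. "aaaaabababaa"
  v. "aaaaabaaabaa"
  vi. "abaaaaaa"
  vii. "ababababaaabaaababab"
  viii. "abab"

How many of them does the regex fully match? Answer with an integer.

7

i → match
ii → no match
iii → match
iv → match
v → match
vi → match
vii → match
viii → match
Total matched: 7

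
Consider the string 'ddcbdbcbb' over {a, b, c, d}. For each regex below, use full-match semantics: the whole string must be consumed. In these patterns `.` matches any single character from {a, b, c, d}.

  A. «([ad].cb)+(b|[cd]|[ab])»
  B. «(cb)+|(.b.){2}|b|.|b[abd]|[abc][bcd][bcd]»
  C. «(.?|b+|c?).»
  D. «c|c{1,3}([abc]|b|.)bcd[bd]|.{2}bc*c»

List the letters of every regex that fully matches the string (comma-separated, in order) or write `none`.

A → match
B → no match
C → no match
D → no match

A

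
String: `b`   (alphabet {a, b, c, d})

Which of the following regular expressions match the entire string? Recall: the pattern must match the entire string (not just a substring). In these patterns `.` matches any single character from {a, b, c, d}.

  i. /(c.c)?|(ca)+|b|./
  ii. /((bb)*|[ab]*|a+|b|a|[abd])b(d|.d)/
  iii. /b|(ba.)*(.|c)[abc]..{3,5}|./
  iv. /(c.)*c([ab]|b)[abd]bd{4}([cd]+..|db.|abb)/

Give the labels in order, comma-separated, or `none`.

i → match
ii → no match — must end with `d`
iii → match
iv → no match

i, iii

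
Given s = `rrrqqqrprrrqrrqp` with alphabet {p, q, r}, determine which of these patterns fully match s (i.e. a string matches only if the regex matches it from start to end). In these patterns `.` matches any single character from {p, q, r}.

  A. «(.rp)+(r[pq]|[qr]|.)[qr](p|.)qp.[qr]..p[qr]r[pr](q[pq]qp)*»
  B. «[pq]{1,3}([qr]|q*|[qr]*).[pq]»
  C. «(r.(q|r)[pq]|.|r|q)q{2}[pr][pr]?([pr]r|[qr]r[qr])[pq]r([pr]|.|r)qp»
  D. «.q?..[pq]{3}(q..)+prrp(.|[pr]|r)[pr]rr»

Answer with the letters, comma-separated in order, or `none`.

A → no match
B → no match
C → match
D → no match — must end with `rr`

C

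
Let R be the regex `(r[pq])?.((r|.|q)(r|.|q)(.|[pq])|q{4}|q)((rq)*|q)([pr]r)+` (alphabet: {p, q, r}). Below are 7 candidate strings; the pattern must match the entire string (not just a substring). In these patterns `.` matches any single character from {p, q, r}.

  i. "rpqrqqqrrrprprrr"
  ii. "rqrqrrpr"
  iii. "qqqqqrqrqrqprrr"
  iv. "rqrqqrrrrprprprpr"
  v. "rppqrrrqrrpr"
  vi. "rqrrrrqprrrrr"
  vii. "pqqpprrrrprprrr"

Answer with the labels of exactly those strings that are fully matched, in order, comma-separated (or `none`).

ii, iii, iv, v, vi

i → no match
ii. "rqrqrrpr" → match
iii → match
iv → match
v. "rppqrrrqrrpr" → match
vi → match
vii → no match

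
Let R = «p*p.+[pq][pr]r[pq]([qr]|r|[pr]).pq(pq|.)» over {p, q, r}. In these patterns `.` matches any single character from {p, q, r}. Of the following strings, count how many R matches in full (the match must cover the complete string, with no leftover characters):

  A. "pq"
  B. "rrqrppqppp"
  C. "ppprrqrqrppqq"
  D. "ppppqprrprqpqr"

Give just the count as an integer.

1

A → no match
B → no match
C → no match
D → match
Total matched: 1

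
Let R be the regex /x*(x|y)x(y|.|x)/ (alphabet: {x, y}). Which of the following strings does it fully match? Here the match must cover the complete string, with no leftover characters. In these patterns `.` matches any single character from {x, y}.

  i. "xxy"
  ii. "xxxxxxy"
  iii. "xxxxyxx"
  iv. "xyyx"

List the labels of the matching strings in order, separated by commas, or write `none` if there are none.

i, ii, iii

i → match
ii → match
iii → match
iv → no match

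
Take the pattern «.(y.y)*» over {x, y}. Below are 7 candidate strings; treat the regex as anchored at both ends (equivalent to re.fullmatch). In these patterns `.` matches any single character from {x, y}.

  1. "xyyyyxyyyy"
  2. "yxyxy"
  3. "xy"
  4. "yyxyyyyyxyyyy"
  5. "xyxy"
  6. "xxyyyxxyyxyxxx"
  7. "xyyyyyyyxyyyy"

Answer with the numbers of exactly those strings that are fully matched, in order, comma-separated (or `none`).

1, 4, 5, 7

1 → match
2 → no match
3 → no match
4 → match
5 → match
6 → no match
7 → match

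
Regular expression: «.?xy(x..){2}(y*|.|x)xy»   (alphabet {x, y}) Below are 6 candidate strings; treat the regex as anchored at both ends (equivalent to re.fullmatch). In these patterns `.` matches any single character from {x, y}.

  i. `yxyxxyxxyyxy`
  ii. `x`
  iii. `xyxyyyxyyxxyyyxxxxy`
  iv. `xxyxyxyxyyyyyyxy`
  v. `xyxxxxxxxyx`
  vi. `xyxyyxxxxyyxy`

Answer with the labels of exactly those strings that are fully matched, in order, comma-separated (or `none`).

i → match
ii → no match — must end with `xy`
iii → no match
iv → no match
v → no match — must end with `xy`
vi → no match

i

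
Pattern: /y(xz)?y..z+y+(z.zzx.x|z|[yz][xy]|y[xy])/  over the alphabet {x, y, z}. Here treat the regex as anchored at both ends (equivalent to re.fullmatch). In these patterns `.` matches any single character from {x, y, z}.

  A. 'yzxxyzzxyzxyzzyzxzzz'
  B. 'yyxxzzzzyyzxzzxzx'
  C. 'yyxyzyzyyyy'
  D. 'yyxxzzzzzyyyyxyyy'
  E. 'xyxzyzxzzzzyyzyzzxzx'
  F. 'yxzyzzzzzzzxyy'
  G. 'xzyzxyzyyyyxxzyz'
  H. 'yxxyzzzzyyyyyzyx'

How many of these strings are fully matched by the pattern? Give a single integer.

A → no match
B → match
C → no match
D → no match
E → no match — must start with 'y'
F → no match
G → no match — must start with 'y'
H → no match
Total matched: 1

1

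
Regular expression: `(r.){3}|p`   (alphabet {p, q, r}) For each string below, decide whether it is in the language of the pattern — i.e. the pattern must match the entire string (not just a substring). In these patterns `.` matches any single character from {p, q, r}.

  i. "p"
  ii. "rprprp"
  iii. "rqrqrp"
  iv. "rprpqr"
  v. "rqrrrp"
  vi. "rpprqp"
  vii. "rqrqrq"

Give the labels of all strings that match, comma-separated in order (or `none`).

i → match
ii → match
iii → match
iv → no match
v → match
vi → no match
vii → match

i, ii, iii, v, vii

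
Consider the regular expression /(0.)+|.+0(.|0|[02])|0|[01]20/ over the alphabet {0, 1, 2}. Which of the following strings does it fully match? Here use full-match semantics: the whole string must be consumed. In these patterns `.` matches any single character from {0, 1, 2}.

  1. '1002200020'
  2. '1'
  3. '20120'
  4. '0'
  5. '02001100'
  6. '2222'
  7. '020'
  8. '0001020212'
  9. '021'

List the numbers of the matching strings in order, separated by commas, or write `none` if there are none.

1 → no match
2 → no match
3 → no match
4 → match
5 → match
6 → no match
7 → match
8 → no match
9 → no match

4, 5, 7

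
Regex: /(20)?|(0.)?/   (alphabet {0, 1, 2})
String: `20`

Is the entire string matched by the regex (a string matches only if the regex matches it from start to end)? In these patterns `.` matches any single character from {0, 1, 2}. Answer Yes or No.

Yes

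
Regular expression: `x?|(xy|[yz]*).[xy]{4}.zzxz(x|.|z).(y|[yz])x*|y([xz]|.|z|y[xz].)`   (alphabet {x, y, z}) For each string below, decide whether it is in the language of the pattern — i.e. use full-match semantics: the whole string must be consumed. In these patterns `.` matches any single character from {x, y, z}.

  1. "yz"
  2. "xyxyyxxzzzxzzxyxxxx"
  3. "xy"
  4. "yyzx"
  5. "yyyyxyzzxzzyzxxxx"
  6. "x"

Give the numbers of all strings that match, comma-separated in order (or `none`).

1 → match
2 → match
3 → no match
4 → match
5 → match
6 → match

1, 2, 4, 5, 6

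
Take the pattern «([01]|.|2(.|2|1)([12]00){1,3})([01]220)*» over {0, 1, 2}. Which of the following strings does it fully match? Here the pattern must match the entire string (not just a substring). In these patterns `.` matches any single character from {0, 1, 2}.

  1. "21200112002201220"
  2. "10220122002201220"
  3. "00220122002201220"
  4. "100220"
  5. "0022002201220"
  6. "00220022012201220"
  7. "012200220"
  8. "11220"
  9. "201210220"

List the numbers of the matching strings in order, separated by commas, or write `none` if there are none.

1 → no match
2 → match
3 → match
4 → no match
5 → match
6 → match
7 → match
8 → match
9 → no match

2, 3, 5, 6, 7, 8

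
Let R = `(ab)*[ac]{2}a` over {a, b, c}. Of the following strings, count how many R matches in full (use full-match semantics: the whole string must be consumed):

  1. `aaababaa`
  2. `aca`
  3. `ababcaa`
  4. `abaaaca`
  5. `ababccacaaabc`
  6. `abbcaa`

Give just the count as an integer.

1 → no match
2 → match
3 → match
4 → no match
5 → no match — must end with `a`
6 → no match
Total matched: 2

2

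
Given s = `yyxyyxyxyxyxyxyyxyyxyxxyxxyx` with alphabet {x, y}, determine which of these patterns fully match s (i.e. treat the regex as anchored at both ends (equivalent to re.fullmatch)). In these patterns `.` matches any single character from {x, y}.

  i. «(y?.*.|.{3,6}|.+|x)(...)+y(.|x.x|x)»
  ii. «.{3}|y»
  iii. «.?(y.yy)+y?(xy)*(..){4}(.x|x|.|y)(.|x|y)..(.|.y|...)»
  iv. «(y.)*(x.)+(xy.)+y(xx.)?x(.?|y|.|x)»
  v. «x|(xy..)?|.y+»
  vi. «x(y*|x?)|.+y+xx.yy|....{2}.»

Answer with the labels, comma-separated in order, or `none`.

i, iii

i → match
ii → no match
iii → match
iv → no match
v → no match
vi → no match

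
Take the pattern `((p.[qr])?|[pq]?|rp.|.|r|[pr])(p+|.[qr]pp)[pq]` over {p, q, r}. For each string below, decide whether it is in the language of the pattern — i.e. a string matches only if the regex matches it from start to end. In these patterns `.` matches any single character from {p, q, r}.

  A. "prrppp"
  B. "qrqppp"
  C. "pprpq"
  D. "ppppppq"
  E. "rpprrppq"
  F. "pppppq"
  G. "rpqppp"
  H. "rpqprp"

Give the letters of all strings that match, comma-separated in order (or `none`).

A, B, C, D, E, F, G

A → match
B → match
C → match
D → match
E → match
F → match
G → match
H → no match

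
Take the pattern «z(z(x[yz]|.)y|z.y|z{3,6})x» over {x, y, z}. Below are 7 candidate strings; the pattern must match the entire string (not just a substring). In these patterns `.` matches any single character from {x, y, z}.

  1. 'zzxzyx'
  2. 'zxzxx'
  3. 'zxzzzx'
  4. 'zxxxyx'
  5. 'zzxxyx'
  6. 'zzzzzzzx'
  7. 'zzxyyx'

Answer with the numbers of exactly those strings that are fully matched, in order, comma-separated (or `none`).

1, 6, 7

1. 'zzxzyx' → match
2. 'zxzxx' → no match — must start with 'zz'
3. 'zxzzzx' → no match — must start with 'zz'
4. 'zxxxyx' → no match — must start with 'zz'
5. 'zzxxyx' → no match
6. 'zzzzzzzx' → match
7. 'zzxyyx' → match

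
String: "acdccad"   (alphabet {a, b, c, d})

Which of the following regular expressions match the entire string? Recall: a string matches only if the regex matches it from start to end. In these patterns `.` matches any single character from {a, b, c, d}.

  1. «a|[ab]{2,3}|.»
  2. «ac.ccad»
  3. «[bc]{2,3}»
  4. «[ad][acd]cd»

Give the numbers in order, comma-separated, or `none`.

1 → no match
2 → match
3 → no match
4 → no match — must end with "cd"

2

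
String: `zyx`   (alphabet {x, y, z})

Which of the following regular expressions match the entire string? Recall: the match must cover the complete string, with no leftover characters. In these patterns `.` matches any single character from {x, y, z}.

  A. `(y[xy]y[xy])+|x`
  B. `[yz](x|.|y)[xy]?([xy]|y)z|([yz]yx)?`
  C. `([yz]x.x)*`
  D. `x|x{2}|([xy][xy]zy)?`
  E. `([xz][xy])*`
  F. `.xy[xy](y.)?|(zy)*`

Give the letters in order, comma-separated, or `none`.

A → no match
B → match
C → no match
D → no match
E → no match
F → no match

B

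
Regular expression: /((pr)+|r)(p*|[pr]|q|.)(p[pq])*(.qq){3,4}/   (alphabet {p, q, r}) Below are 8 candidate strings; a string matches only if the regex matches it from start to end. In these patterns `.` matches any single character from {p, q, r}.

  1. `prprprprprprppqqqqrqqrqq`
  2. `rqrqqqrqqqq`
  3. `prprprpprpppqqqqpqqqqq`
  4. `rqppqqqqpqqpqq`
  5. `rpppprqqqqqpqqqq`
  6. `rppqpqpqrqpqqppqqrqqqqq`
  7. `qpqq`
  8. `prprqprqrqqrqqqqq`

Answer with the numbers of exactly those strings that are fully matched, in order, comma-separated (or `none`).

1 → match
2. `rqrqqqrqqqq` → no match
3 → no match
4 → no match
5 → no match
6 → no match
7. `qpqq` → no match
8 → no match

1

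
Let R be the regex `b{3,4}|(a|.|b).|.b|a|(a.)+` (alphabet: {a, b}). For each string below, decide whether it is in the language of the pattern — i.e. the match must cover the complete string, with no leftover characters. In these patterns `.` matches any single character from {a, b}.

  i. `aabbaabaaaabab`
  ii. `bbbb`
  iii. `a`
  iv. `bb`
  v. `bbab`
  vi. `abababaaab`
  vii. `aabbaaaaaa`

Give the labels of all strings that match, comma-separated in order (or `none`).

ii, iii, iv, vi

i → no match
ii. `bbbb` → match
iii. `a` → match
iv. `bb` → match
v. `bbab` → no match
vi. `abababaaab` → match
vii. `aabbaaaaaa` → no match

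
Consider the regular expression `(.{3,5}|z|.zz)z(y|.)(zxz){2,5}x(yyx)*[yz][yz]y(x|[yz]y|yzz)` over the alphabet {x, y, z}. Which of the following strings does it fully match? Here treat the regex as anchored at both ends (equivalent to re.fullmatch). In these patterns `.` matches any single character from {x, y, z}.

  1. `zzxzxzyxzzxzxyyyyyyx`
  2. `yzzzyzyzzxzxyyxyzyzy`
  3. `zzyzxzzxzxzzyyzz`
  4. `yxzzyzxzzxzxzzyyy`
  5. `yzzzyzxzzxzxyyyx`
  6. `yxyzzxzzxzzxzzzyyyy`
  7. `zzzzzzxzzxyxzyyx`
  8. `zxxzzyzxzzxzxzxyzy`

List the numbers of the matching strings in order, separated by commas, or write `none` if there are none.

1 → no match
2 → no match
3 → match
4 → match
5 → match
6 → no match
7 → no match
8 → no match

3, 4, 5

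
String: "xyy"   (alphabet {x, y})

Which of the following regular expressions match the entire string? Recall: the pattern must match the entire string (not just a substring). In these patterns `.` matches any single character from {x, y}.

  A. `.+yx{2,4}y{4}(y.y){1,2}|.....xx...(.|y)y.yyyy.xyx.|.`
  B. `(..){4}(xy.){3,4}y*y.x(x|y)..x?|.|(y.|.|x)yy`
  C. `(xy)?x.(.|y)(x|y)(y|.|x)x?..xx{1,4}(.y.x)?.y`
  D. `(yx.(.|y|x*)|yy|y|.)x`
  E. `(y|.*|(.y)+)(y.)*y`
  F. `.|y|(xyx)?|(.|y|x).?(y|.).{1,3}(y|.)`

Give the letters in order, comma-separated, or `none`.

B, E

A → no match
B → match
C → no match
D → no match — must end with "x"
E → match
F → no match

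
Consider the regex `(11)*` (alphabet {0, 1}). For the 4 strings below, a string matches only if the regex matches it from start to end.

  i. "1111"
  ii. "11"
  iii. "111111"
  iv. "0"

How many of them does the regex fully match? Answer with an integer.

3

i. "1111" → match
ii. "11" → match
iii. "111111" → match
iv. "0" → no match
Total matched: 3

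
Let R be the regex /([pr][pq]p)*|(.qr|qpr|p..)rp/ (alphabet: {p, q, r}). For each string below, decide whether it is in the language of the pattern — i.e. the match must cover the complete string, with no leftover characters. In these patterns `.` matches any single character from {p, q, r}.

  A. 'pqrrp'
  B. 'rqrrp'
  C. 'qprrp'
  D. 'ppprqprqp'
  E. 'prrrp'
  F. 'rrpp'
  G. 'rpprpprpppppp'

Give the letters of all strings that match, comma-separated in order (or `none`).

A, B, C, D, E

A → match
B → match
C → match
D → match
E → match
F → no match
G → no match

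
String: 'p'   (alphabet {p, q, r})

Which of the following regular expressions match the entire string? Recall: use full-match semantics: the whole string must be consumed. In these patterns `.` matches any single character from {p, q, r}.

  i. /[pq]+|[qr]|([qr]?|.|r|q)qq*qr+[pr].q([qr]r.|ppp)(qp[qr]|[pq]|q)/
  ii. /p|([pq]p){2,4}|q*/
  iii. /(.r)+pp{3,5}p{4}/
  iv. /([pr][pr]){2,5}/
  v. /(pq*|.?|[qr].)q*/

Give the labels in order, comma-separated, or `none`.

i → match
ii → match
iii → no match
iv → no match
v → match

i, ii, v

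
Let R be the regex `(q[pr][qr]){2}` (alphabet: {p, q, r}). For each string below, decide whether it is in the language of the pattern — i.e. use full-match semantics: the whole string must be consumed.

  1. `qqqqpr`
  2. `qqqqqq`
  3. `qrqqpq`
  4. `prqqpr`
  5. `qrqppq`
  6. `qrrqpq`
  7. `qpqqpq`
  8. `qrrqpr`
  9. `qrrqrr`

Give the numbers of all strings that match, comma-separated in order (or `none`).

1 → no match
2 → no match
3 → match
4 → no match — must start with `q`
5 → no match
6 → match
7 → match
8 → match
9 → match

3, 6, 7, 8, 9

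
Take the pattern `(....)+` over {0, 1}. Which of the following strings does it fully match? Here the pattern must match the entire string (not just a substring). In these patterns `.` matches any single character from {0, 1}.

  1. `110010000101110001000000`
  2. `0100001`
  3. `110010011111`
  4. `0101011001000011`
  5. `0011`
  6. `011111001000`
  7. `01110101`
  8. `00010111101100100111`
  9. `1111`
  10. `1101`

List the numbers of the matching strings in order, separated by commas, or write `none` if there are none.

1 → match
2 → no match
3 → match
4 → match
5 → match
6 → match
7 → match
8 → match
9 → match
10 → match

1, 3, 4, 5, 6, 7, 8, 9, 10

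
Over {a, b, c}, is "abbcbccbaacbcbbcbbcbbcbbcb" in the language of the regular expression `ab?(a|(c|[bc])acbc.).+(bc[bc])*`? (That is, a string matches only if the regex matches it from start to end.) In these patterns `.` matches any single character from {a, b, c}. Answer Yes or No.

No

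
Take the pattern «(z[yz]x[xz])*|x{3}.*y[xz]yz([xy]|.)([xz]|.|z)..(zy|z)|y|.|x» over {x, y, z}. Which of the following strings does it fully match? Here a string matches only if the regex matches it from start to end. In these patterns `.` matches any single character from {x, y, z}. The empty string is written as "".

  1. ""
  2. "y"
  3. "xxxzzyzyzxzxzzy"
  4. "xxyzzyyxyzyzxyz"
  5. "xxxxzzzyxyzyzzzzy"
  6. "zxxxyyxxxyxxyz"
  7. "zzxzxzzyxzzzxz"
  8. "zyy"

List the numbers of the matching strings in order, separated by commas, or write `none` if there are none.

1, 2, 3, 5

1 → match
2 → match
3 → match
4 → no match
5 → match
6 → no match
7 → no match
8 → no match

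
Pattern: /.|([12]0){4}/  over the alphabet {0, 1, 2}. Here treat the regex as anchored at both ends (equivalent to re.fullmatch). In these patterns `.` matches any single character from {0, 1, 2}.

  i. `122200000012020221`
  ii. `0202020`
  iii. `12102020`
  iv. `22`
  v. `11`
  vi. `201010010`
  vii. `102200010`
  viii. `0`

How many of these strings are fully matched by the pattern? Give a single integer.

i → no match
ii → no match
iii → no match
iv → no match
v → no match
vi → no match
vii → no match
viii → match
Total matched: 1

1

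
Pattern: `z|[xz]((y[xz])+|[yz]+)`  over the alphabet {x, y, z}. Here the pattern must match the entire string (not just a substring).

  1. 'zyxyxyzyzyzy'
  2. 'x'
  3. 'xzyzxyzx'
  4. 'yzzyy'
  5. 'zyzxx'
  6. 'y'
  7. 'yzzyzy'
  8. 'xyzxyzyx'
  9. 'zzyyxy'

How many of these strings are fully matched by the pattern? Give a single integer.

0

1. 'zyxyxyzyzyzy' → no match
2. 'x' → no match
3. 'xzyzxyzx' → no match
4. 'yzzyy' → no match
5. 'zyzxx' → no match
6. 'y' → no match
7. 'yzzyzy' → no match
8. 'xyzxyzyx' → no match
9. 'zzyyxy' → no match
Total matched: 0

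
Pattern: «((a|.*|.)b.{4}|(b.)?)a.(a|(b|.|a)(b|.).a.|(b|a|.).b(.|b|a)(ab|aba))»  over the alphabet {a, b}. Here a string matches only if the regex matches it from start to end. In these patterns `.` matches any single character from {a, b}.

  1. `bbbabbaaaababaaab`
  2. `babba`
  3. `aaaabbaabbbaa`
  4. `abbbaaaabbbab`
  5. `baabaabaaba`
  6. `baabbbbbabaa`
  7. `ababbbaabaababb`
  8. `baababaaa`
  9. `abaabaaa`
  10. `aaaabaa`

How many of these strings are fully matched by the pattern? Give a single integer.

4

1 → no match
2 → no match
3 → no match
4 → match
5 → match
6 → no match
7 → no match
8 → match
9 → no match
10 → match
Total matched: 4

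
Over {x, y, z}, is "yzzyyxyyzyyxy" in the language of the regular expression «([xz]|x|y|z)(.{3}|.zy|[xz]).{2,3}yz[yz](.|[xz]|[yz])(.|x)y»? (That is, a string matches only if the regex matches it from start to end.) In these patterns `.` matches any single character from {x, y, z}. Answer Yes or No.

Yes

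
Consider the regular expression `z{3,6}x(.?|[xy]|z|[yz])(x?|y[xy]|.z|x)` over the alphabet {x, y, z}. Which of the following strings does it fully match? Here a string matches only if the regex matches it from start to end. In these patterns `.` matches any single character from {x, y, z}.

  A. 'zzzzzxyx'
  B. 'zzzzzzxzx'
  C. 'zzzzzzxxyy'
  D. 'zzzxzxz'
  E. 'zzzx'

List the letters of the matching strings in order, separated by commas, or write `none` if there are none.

A, B, C, D, E

A → match
B → match
C → match
D → match
E → match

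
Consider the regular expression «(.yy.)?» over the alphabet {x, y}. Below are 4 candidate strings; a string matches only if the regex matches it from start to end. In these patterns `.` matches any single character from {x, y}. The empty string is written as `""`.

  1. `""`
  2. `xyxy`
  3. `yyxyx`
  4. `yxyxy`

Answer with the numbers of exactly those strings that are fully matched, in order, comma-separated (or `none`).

1. `""` → match
2. `xyxy` → no match
3. `yyxyx` → no match
4. `yxyxy` → no match

1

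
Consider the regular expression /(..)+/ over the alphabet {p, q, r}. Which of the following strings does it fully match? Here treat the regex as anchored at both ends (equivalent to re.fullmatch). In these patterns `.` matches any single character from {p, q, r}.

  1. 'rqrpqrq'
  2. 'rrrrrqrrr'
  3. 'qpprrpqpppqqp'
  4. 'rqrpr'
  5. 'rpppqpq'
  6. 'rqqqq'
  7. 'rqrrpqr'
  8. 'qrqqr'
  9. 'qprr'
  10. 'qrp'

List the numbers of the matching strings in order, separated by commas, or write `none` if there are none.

1 → no match
2 → no match
3 → no match
4 → no match
5 → no match
6 → no match
7 → no match
8 → no match
9 → match
10 → no match

9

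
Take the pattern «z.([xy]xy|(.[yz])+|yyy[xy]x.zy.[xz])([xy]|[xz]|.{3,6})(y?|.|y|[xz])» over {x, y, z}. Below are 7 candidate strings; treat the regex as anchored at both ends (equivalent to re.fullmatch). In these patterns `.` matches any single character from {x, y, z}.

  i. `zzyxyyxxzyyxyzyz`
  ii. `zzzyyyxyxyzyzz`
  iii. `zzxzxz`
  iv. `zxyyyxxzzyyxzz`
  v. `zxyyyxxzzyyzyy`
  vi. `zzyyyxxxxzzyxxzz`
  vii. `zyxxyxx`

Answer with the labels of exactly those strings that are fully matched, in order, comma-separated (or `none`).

ii, iii, iv, v, vii

i → no match
ii → match
iii. `zzxzxz` → match
iv → match
v → match
vi → no match
vii. `zyxxyxx` → match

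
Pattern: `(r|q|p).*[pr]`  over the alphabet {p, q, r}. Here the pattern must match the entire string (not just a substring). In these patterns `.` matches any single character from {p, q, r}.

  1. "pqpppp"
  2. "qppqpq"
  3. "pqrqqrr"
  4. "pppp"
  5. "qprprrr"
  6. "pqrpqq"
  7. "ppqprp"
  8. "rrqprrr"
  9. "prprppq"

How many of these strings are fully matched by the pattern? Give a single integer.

1 → match
2 → no match
3 → match
4 → match
5 → match
6 → no match
7 → match
8 → match
9 → no match
Total matched: 6

6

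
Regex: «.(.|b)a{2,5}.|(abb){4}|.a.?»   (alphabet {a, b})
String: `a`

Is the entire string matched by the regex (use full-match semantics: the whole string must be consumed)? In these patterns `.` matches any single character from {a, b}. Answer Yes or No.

No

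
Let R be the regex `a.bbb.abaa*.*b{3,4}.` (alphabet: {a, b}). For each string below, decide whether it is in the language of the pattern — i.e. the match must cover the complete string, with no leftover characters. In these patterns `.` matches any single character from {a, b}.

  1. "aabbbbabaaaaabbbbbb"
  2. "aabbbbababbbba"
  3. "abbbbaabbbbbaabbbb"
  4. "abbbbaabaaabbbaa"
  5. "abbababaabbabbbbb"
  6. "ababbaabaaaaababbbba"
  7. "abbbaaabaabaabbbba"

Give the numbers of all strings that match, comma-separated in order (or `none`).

1 → match
2 → match
3 → no match
4 → no match
5 → no match
6 → no match
7 → no match

1, 2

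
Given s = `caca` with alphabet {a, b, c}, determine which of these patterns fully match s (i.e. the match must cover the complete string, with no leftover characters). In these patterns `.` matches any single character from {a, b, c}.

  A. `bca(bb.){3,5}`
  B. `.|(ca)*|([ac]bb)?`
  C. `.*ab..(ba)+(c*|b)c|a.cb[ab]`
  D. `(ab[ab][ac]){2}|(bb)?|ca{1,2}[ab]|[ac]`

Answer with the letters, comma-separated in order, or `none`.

A → no match — must start with `bcabb`
B → match
C → no match
D → no match

B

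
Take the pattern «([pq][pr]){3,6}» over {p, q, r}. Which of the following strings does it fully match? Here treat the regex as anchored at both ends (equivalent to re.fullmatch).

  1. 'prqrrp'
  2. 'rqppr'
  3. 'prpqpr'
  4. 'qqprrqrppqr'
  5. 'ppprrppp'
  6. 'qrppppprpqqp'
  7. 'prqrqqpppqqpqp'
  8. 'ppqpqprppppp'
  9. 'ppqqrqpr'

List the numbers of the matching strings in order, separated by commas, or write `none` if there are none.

1 → no match
2 → no match
3 → no match
4 → no match
5 → no match
6 → no match
7 → no match
8 → no match
9 → no match

none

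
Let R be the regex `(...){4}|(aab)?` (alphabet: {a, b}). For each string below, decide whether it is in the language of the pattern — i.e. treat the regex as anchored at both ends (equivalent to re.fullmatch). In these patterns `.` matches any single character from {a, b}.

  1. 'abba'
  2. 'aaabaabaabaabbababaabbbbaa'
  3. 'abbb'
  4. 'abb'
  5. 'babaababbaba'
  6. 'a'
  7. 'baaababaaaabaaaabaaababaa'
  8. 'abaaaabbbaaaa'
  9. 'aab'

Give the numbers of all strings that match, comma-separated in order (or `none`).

1 → no match
2 → no match
3 → no match
4 → no match
5 → match
6 → no match
7 → no match
8 → no match
9 → match

5, 9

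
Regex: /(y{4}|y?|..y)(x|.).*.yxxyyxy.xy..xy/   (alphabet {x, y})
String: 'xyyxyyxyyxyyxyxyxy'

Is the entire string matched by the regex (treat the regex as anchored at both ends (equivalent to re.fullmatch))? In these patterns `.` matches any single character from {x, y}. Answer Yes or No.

No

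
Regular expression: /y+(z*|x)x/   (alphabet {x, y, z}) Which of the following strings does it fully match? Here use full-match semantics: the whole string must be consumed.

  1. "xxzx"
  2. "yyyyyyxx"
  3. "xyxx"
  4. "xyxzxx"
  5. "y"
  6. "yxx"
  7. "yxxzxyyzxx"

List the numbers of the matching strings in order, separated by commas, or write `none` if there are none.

2, 6

1 → no match — must start with "y"
2 → match
3 → no match — must start with "y"
4 → no match — must start with "y"
5 → no match — must end with "x"
6 → match
7 → no match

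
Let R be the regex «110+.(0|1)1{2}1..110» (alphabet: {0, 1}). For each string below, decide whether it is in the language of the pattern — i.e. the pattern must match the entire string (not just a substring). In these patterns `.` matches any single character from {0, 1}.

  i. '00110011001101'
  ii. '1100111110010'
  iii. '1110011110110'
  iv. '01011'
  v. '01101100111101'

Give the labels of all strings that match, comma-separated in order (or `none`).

none

i → no match — must start with '110'
ii → no match — must end with '110'
iii → no match — must start with '110'
iv. '01011' → no match — must start with '110'
v → no match — must start with '110'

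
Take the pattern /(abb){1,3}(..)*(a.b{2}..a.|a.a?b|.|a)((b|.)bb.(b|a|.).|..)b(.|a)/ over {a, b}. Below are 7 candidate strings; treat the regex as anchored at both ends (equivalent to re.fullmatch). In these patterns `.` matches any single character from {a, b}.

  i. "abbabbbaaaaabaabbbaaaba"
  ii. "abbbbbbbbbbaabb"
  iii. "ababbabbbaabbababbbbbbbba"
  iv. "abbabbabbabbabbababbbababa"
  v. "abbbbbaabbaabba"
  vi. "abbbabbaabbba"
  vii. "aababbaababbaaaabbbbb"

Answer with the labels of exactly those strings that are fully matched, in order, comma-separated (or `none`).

i → match
ii → no match
iii → no match — must start with "abb"
iv → match
v → no match
vi → no match
vii → no match — must start with "abb"

i, iv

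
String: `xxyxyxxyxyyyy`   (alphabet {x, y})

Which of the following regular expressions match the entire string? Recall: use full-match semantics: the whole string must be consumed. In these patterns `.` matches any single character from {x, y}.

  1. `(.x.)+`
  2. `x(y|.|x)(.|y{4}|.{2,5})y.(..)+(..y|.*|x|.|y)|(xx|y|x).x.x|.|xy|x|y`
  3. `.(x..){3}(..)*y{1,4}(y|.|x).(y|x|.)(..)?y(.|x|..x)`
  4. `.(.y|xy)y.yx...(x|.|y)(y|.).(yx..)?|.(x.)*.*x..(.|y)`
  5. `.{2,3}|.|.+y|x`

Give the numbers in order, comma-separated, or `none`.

2, 5

1 → no match
2 → match
3 → no match
4 → no match
5 → match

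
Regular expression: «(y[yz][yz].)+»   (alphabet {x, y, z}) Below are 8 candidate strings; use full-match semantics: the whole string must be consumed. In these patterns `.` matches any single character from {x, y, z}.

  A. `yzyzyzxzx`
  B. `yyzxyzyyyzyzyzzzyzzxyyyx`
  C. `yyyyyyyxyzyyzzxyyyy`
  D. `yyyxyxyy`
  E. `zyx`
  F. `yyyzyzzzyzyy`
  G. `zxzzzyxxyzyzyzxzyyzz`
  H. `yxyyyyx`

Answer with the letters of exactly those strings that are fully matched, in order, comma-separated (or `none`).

A. `yzyzyzxzx` → no match
B → match
C → no match
D. `yyyxyxyy` → no match
E. `zyx` → no match — must start with `y`
F. `yyyzyzzzyzyy` → match
G → no match — must start with `y`
H. `yxyyyyx` → no match

B, F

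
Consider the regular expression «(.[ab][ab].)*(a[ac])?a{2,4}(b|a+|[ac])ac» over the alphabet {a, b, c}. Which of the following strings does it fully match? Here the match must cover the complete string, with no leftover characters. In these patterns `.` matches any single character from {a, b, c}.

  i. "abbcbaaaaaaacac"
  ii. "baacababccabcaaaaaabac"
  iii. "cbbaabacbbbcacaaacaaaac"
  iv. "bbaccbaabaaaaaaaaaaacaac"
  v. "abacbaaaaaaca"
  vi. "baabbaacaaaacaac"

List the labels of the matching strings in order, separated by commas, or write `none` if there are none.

i

i → match
ii → no match
iii → no match
iv → no match
v → no match — must end with "ac"
vi → no match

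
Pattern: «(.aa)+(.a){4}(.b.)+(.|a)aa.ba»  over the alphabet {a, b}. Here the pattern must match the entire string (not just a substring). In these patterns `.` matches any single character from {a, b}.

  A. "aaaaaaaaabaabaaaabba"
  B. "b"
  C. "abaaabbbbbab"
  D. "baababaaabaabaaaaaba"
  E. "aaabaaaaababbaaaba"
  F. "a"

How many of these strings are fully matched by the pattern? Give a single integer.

2

A → match
B → no match — must end with "ba"
C → no match — must end with "ba"
D → match
E → no match
F → no match — must end with "ba"
Total matched: 2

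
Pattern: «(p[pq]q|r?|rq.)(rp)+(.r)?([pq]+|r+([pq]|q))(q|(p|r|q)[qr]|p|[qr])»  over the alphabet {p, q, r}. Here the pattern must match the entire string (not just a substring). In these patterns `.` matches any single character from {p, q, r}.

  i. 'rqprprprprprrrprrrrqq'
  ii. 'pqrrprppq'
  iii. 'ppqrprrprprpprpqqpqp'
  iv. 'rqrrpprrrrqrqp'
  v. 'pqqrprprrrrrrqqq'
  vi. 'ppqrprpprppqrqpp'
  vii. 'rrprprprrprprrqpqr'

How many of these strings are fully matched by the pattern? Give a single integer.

1

i → no match
ii → no match
iii → no match
iv → no match
v → match
vi → no match
vii → no match
Total matched: 1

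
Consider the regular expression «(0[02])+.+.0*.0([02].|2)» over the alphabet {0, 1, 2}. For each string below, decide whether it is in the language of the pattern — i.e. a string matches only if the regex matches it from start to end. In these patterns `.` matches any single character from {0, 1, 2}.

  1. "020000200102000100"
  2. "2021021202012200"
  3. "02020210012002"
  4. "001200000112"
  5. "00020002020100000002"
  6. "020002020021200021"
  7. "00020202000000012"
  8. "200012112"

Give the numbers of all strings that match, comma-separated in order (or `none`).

1 → no match
2 → no match — must start with "0"
3 → match
4 → no match
5 → match
6 → match
7 → no match
8 → no match — must start with "0"

3, 5, 6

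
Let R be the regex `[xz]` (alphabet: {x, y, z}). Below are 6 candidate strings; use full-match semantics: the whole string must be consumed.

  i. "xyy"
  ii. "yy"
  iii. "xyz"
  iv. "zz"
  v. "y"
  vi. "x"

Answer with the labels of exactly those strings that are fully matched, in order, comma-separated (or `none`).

vi

i → no match
ii → no match
iii → no match
iv → no match
v → no match
vi → match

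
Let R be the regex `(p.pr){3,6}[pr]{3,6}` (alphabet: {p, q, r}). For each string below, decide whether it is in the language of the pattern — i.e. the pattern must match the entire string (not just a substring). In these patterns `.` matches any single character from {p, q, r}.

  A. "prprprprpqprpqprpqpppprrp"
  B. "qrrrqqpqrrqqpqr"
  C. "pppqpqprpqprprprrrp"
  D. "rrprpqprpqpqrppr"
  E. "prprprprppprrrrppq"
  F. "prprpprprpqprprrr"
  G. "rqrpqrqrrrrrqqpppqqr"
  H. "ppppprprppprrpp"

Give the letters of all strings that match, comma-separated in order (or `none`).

A → no match
B → no match — must start with "p"
C → no match
D → no match — must start with "p"
E → no match
F → no match
G → no match — must start with "p"
H → no match

none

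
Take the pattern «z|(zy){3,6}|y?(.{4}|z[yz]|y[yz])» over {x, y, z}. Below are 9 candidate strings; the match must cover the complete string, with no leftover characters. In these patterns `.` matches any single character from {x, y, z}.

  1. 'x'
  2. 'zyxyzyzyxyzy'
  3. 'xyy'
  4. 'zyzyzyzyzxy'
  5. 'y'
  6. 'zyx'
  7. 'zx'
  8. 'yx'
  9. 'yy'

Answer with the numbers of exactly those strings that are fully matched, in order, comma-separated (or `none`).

9

1. 'x' → no match
2. 'zyxyzyzyxyzy' → no match
3. 'xyy' → no match
4. 'zyzyzyzyzxy' → no match
5. 'y' → no match
6. 'zyx' → no match
7. 'zx' → no match
8. 'yx' → no match
9. 'yy' → match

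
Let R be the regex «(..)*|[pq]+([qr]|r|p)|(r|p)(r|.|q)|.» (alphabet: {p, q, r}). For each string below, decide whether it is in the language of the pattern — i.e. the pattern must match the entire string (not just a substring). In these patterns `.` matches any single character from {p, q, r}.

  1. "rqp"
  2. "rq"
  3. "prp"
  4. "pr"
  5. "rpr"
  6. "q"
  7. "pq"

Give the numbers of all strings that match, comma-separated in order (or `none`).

2, 4, 6, 7

1 → no match
2 → match
3 → no match
4 → match
5 → no match
6 → match
7 → match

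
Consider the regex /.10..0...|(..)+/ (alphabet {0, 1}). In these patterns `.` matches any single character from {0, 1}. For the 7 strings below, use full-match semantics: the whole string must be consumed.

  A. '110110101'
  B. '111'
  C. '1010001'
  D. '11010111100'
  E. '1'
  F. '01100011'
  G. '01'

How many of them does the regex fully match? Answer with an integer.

A → match
B → no match
C → no match
D → no match
E → no match
F → match
G → match
Total matched: 3

3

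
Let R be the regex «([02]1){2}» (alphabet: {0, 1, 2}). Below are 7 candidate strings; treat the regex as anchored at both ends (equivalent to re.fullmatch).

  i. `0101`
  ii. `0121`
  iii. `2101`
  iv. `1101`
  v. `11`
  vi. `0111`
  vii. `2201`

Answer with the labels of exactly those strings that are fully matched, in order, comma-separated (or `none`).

i → match
ii → match
iii → match
iv → no match
v → no match
vi → no match
vii → no match

i, ii, iii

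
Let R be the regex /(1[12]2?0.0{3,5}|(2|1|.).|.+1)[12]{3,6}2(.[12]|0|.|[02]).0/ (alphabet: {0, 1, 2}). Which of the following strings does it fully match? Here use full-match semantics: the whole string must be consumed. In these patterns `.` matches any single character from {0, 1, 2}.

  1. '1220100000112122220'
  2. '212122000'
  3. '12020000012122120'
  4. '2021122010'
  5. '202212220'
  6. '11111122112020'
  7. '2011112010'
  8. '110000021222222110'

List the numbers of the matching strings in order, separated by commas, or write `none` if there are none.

1 → match
2 → match
3 → match
4 → match
5 → match
6 → match
7 → match
8 → match

1, 2, 3, 4, 5, 6, 7, 8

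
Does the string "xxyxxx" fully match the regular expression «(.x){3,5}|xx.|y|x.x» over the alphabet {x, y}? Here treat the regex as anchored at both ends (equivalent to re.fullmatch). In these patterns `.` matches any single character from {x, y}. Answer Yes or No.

Yes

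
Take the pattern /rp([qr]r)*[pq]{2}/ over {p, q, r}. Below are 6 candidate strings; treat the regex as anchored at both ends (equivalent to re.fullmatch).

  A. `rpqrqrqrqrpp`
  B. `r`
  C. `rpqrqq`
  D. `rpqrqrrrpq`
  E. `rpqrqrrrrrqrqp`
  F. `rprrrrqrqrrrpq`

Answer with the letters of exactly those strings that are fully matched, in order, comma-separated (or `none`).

A → match
B → no match — must start with `rp`
C → match
D → match
E → match
F → match

A, C, D, E, F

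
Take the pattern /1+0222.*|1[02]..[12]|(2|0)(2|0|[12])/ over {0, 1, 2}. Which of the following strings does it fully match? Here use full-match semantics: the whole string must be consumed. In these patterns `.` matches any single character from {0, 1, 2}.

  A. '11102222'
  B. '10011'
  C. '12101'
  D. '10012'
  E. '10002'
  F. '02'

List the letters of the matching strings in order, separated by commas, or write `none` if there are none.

A, B, C, D, E, F

A → match
B → match
C → match
D → match
E → match
F → match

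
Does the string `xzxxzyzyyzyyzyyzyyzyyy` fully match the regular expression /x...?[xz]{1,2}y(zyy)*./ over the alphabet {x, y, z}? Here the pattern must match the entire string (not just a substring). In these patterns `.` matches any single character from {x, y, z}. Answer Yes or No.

Yes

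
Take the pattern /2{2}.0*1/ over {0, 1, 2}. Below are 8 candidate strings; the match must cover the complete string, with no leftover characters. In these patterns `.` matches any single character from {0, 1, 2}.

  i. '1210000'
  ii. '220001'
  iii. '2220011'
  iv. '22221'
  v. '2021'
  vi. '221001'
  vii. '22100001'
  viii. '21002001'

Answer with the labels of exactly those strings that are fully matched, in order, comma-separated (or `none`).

i → no match — must start with '2'
ii → match
iii → no match
iv → no match
v → no match
vi → match
vii → match
viii → no match

ii, vi, vii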